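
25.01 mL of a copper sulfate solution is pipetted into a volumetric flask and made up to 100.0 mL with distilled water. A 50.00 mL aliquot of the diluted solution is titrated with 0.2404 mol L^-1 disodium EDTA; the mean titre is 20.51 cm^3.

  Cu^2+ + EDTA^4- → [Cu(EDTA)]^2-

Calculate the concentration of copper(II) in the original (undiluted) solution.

0.3943 mol/L

n(EDTA) = 0.02051 × 0.2404 = 4.931 × 10^-3 mol
n(Cu2+) in the aliquot = 4.931 × 10^-3 mol (1:1 ratio)
[Cu2+]_dilute = 4.931 × 10^-3 / 0.05000 = 0.09861 mol/L
Dilution factor = 100.0 / 25.01 = 3.998
[Cu2+]_stock = 0.09861 × 3.998 = 0.3943 mol/L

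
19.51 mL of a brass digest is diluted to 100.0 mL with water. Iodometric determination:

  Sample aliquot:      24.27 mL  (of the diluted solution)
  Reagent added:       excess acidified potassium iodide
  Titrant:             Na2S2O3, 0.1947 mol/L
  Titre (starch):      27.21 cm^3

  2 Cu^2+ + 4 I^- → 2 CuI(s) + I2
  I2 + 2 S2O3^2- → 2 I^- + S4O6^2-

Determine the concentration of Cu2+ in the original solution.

n(S2O3^2-) = 0.02721 × 0.1947 = 5.298 × 10^-3 mol
n(I2) = n(S2O3^2-)/2 = 2.649 × 10^-3 mol
From the 2:1 ratio, n(Cu2+) in the aliquot = 2/1 × 2.649 × 10^-3 = 5.298 × 10^-3 mol
[Cu2+]_dilute = 5.298 × 10^-3 / 0.02427 = 0.2183 mol/L
[Cu2+]_original = 0.2183 × 100.0/19.51 = 1.119 mol/L

1.119 mol/L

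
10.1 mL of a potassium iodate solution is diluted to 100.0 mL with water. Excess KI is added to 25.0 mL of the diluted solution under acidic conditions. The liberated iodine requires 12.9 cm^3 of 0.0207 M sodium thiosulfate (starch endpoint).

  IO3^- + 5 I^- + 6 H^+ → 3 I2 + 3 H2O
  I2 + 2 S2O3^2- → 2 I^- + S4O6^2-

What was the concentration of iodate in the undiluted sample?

n(S2O3^2-) = 0.0129 × 0.0207 = 2.67 × 10^-4 mol
n(I2) = n(S2O3^2-)/2 = 1.34 × 10^-4 mol
From the 1:3 ratio, n(IO3^-) in the aliquot = 1/3 × 1.34 × 10^-4 = 4.45 × 10^-5 mol
[IO3^-]_dilute = 4.45 × 10^-5 / 0.0250 = 0.00178 mol/L
[IO3^-]_original = 0.00178 × 100.0/10.1 = 0.0176 mol/L

0.0176 M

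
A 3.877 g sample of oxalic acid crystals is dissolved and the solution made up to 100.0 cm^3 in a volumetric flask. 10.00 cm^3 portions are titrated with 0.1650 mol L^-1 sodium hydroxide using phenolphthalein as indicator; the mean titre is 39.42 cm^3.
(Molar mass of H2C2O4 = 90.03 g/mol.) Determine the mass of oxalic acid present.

2.928 g

H2C2O4 + 2 NaOH → Na2C2O4 + 2 H2O
n(NaOH) per titration = 0.03942 × 0.1650 = 6.504 × 10^-3 mol
From the 1:2 ratio, n(H2C2O4) in each aliquot = 1/2 × 6.504 × 10^-3 = 3.252 × 10^-3 mol
n(H2C2O4) in the whole flask = 3.252 × 10^-3 × 100.0/10.00 = 0.03252 mol
mass of H2C2O4 = 0.03252 × 90.03 = 2.928 g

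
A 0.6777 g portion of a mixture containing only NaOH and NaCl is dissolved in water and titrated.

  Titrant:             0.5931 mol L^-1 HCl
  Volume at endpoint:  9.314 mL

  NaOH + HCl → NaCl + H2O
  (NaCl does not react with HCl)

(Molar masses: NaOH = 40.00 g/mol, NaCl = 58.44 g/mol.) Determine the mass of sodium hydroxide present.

n(HCl) = 0.009314 × 0.5931 = 5.524 × 10^-3 mol
Let x = n(NaOH), y = n(NaCl).
Titrant: 1x = 5.524 × 10^-3;  mass: 40.00x + 58.44y = 0.6777
Solving, x = 5.524 × 10^-3 mol, y = 7.815 × 10^-3 mol
mass of NaOH = 5.524 × 10^-3 × 40.00 = 0.2210 g

0.2210 g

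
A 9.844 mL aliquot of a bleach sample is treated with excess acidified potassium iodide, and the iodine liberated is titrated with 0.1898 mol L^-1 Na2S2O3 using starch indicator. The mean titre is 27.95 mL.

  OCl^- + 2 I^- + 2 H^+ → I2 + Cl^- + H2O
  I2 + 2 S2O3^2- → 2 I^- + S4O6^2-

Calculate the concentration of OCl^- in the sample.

0.2694 mol/L

n(S2O3^2-) = 0.02795 × 0.1898 = 5.305 × 10^-3 mol
n(I2) = n(S2O3^2-)/2 = 2.652 × 10^-3 mol
n(OCl^-) in the aliquot = 2.652 × 10^-3 mol (1:1 ratio)
[OCl^-] = 2.652 × 10^-3 / 0.009844 = 0.2694 mol/L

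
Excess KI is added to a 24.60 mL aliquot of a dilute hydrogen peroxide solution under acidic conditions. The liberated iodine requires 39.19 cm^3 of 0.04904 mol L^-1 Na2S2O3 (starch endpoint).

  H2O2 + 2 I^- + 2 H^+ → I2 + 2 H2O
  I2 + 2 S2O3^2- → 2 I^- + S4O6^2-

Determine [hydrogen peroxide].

0.03906 mol/L

n(S2O3^2-) = 0.03919 × 0.04904 = 1.922 × 10^-3 mol
n(I2) = n(S2O3^2-)/2 = 9.609 × 10^-4 mol
n(H2O2) in the aliquot = 9.609 × 10^-4 mol (1:1 ratio)
[H2O2] = 9.609 × 10^-4 / 0.02460 = 0.03906 mol/L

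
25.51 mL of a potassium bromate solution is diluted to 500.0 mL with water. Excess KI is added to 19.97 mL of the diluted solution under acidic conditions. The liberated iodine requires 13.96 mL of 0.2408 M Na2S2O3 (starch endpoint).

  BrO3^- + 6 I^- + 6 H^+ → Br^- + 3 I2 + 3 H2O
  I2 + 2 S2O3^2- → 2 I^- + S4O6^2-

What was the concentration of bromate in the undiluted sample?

n(S2O3^2-) = 0.01396 × 0.2408 = 3.362 × 10^-3 mol
n(I2) = n(S2O3^2-)/2 = 1.681 × 10^-3 mol
From the 1:3 ratio, n(BrO3^-) in the aliquot = 1/3 × 1.681 × 10^-3 = 5.603 × 10^-4 mol
[BrO3^-]_dilute = 5.603 × 10^-4 / 0.01997 = 0.02806 mol/L
[BrO3^-]_original = 0.02806 × 500.0/25.51 = 0.5499 mol/L

0.5499 M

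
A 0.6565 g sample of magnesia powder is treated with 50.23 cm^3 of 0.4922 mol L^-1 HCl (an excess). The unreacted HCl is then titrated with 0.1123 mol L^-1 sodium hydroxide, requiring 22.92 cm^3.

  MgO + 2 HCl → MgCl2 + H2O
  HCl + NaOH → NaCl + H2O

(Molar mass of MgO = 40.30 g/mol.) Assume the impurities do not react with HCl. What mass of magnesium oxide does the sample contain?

0.4463 g

n(HCl) added = 0.05023 × 0.4922 = 0.02472 mol
n(NaOH) used in back-titration = 0.02292 × 0.1123 = 2.574 × 10^-3 mol
n(HCl) left over = 2.574 × 10^-3 mol (1:1 ratio)
n(HCl) consumed by analyte = 0.02472 − 2.574 × 10^-3 = 0.02215 mol
From the 1:2 ratio, n(MgO) = 1/2 × 0.02215 = 0.01107 mol
mass of MgO = 0.01107 × 40.30 = 0.4463 g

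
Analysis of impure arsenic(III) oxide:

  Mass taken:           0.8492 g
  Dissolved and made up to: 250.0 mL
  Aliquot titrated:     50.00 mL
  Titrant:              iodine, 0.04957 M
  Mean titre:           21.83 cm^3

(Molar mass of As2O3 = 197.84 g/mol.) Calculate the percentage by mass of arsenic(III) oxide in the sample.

63.03 %

As2O3 + 2 I2 + 2 H2O → As2O5 + 4 HI
n(I2) per titration = 0.02183 × 0.04957 = 1.082 × 10^-3 mol
From the 1:2 ratio, n(As2O3) in each aliquot = 1/2 × 1.082 × 10^-3 = 5.411 × 10^-4 mol
n(As2O3) in the whole flask = 5.411 × 10^-4 × 250.0/50.00 = 2.705 × 10^-3 mol
mass of As2O3 = 2.705 × 10^-3 × 197.84 = 0.5352 g
% As2O3 = 0.5352 / 0.8492 × 100 = 63.03 %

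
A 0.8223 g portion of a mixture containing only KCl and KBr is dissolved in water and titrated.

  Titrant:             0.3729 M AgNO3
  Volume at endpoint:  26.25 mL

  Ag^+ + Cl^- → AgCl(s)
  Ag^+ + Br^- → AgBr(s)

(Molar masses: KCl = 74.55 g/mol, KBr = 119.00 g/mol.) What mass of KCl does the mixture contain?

0.5745 g

n(AgNO3) = 0.02625 × 0.3729 = 9.789 × 10^-3 mol
Let x = n(KCl), y = n(KBr).
Titrant: 1x + 1y = 9.789 × 10^-3;  mass: 74.55x + 119.00y = 0.8223
Solving, x = 7.706 × 10^-3 mol, y = 2.082 × 10^-3 mol
mass of KCl = 7.706 × 10^-3 × 74.55 = 0.5745 g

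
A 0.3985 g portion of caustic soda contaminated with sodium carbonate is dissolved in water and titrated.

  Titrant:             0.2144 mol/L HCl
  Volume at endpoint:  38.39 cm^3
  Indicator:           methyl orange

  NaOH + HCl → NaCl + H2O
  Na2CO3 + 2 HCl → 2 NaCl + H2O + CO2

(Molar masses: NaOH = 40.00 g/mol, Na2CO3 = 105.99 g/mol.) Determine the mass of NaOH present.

n(HCl) = 0.03839 × 0.2144 = 8.231 × 10^-3 mol
Let x = n(NaOH), y = n(Na2CO3).
Titrant: 1x + 2y = 8.231 × 10^-3;  mass: 40.00x + 105.99y = 0.3985
Solving, x = 2.901 × 10^-3 mol, y = 2.665 × 10^-3 mol
mass of NaOH = 2.901 × 10^-3 × 40.00 = 0.1160 g

0.1160 g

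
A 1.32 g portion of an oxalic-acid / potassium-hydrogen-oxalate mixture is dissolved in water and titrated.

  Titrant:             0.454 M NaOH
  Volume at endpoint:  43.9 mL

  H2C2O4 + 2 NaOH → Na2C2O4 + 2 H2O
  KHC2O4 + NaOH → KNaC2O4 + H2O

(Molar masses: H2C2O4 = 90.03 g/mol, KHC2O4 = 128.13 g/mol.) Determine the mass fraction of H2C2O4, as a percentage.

50.6 %

n(NaOH) = 0.0439 × 0.454 = 0.0199 mol
Let x = n(H2C2O4), y = n(KHC2O4).
Titrant: 2x + 1y = 0.0199;  mass: 90.03x + 128.13y = 1.32
Solving, x = 7.42 × 10^-3 mol, y = 5.09 × 10^-3 mol
mass of H2C2O4 = 7.42 × 10^-3 × 90.03 = 0.668 g
% H2C2O4 = 0.668 / 1.32 × 100 = 50.6 %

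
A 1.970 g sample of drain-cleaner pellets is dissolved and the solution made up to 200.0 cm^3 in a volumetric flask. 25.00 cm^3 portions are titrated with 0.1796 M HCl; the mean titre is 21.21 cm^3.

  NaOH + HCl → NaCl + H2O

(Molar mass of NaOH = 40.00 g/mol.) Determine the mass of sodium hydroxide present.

1.219 g

n(HCl) per titration = 0.02121 × 0.1796 = 3.809 × 10^-3 mol
n(NaOH) in each aliquot = 3.809 × 10^-3 mol (1:1 ratio)
n(NaOH) in the whole flask = 3.809 × 10^-3 × 200.0/25.00 = 0.03047 mol
mass of NaOH = 0.03047 × 40.00 = 1.219 g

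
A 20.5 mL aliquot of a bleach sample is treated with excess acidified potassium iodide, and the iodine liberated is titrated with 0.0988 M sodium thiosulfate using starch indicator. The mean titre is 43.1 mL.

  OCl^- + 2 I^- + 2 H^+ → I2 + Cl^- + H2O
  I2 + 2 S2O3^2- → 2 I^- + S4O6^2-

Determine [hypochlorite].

0.104 M

n(S2O3^2-) = 0.0431 × 0.0988 = 4.26 × 10^-3 mol
n(I2) = n(S2O3^2-)/2 = 2.13 × 10^-3 mol
n(OCl^-) in the aliquot = 2.13 × 10^-3 mol (1:1 ratio)
[OCl^-] = 2.13 × 10^-3 / 0.0205 = 0.104 mol/L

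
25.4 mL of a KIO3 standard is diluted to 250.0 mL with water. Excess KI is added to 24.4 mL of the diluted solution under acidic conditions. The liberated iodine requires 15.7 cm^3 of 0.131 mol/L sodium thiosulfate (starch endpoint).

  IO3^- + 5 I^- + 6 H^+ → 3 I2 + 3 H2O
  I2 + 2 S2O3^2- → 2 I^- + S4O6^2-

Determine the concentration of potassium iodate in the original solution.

0.138 mol/L

n(S2O3^2-) = 0.0157 × 0.131 = 2.06 × 10^-3 mol
n(I2) = n(S2O3^2-)/2 = 1.03 × 10^-3 mol
From the 1:3 ratio, n(IO3^-) in the aliquot = 1/3 × 1.03 × 10^-3 = 3.43 × 10^-4 mol
[IO3^-]_dilute = 3.43 × 10^-4 / 0.0244 = 0.0140 mol/L
[IO3^-]_original = 0.0140 × 250.0/25.4 = 0.138 mol/L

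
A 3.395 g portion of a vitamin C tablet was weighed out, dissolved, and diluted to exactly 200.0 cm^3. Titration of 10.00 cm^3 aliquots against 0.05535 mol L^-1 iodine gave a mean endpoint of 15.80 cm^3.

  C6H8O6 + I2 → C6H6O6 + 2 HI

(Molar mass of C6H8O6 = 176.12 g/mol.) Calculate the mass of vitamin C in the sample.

3.080 g

n(I2) per titration = 0.01580 × 0.05535 = 8.745 × 10^-4 mol
n(C6H8O6) in each aliquot = 8.745 × 10^-4 mol (1:1 ratio)
n(C6H8O6) in the whole flask = 8.745 × 10^-4 × 200.0/10.00 = 0.01749 mol
mass of C6H8O6 = 0.01749 × 176.12 = 3.080 g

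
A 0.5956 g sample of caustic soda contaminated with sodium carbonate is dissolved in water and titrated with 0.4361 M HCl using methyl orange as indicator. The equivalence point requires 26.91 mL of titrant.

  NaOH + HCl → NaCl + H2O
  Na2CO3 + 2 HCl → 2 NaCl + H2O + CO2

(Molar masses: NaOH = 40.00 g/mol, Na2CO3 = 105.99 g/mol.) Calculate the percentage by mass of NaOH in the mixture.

13.60 %

n(HCl) = 0.02691 × 0.4361 = 0.01174 mol
Let x = n(NaOH), y = n(Na2CO3).
Titrant: 1x + 2y = 0.01174;  mass: 40.00x + 105.99y = 0.5956
Solving, x = 2.025 × 10^-3 mol, y = 4.855 × 10^-3 mol
mass of NaOH = 2.025 × 10^-3 × 40.00 = 0.08102 g
% NaOH = 0.08102 / 0.5956 × 100 = 13.60 %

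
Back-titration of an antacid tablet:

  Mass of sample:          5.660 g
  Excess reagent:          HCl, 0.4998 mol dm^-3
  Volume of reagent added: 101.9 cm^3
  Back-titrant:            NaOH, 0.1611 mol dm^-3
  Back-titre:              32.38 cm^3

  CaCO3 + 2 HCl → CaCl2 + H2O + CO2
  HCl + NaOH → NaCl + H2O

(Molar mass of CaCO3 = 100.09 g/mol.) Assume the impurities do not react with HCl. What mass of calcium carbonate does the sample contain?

2.288 g

n(HCl) added = 0.1019 × 0.4998 = 0.05093 mol
n(NaOH) used in back-titration = 0.03238 × 0.1611 = 5.216 × 10^-3 mol
n(HCl) left over = 5.216 × 10^-3 mol (1:1 ratio)
n(HCl) consumed by analyte = 0.05093 − 5.216 × 10^-3 = 0.04571 mol
From the 1:2 ratio, n(CaCO3) = 1/2 × 0.04571 = 0.02286 mol
mass of CaCO3 = 0.02286 × 100.09 = 2.288 g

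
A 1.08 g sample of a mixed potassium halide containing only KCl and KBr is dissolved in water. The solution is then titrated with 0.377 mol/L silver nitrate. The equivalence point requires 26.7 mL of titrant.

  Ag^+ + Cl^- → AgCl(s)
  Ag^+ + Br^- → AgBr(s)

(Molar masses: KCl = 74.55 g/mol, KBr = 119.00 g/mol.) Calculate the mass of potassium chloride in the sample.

0.198 g

n(AgNO3) = 0.0267 × 0.377 = 0.0101 mol
Let x = n(KCl), y = n(KBr).
Titrant: 1x + 1y = 0.0101;  mass: 74.55x + 119.00y = 1.08
Solving, x = 2.65 × 10^-3 mol, y = 7.41 × 10^-3 mol
mass of KCl = 2.65 × 10^-3 × 74.55 = 0.198 g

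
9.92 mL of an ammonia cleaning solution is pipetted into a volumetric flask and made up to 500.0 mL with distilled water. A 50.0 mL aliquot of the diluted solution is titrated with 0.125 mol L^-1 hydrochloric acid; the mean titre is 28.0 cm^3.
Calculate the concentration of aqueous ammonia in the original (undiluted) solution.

3.53 mol/L

NH3 + HCl → NH4Cl
n(HCl) = 0.0280 × 0.125 = 3.50 × 10^-3 mol
n(NH3) in the aliquot = 3.50 × 10^-3 mol (1:1 ratio)
[NH3]_dilute = 3.50 × 10^-3 / 0.0500 = 0.0700 mol/L
Dilution factor = 500.0 / 9.92 = 50.40
[NH3]_stock = 0.0700 × 50.40 = 3.53 mol/L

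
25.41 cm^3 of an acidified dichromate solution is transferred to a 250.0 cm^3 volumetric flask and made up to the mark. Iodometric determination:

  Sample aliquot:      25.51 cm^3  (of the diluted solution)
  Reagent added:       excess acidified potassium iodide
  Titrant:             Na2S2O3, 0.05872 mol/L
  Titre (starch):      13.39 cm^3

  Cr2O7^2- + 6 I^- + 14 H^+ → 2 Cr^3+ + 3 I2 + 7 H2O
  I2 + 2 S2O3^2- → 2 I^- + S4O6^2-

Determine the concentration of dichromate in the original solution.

n(S2O3^2-) = 0.01339 × 0.05872 = 7.863 × 10^-4 mol
n(I2) = n(S2O3^2-)/2 = 3.931 × 10^-4 mol
From the 1:3 ratio, n(Cr2O7^2-) in the aliquot = 1/3 × 3.931 × 10^-4 = 1.310 × 10^-4 mol
[Cr2O7^2-]_dilute = 1.310 × 10^-4 / 0.02551 = 0.005137 mol/L
[Cr2O7^2-]_original = 0.005137 × 250.0/25.41 = 0.05054 mol/L

0.05054 mol/L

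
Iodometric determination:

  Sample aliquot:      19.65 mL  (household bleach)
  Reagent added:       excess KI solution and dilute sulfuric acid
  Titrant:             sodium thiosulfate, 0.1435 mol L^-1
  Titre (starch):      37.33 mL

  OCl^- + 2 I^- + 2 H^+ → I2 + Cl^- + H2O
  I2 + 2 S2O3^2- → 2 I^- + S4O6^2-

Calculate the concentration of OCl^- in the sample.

n(S2O3^2-) = 0.03733 × 0.1435 = 5.357 × 10^-3 mol
n(I2) = n(S2O3^2-)/2 = 2.678 × 10^-3 mol
n(OCl^-) in the aliquot = 2.678 × 10^-3 mol (1:1 ratio)
[OCl^-] = 2.678 × 10^-3 / 0.01965 = 0.1363 mol/L

0.1363 mol/L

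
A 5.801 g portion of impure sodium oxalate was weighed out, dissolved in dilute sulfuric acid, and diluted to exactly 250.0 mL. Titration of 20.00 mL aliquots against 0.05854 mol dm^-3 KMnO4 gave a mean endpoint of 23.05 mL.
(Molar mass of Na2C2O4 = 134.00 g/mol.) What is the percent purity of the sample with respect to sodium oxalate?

97.40 %

2 MnO4^- + 5 C2O4^2- + 16 H^+ → 2 Mn^2+ + 10 CO2 + 8 H2O
n(KMnO4) per titration = 0.02305 × 0.05854 = 1.349 × 10^-3 mol
From the 5:2 ratio, n(Na2C2O4) in each aliquot = 5/2 × 1.349 × 10^-3 = 3.373 × 10^-3 mol
n(Na2C2O4) in the whole flask = 3.373 × 10^-3 × 250.0/20.00 = 0.04217 mol
mass of Na2C2O4 = 0.04217 × 134.00 = 5.650 g
% Na2C2O4 = 5.650 / 5.801 × 100 = 97.40 %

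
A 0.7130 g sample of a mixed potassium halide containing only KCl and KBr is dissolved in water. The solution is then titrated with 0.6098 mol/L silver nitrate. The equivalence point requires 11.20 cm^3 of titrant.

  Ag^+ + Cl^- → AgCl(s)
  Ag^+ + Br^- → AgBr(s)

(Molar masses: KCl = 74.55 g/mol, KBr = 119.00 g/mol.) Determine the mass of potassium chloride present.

0.1673 g

n(AgNO3) = 0.01120 × 0.6098 = 6.830 × 10^-3 mol
Let x = n(KCl), y = n(KBr).
Titrant: 1x + 1y = 6.830 × 10^-3;  mass: 74.55x + 119.00y = 0.7130
Solving, x = 2.244 × 10^-3 mol, y = 4.586 × 10^-3 mol
mass of KCl = 2.244 × 10^-3 × 74.55 = 0.1673 g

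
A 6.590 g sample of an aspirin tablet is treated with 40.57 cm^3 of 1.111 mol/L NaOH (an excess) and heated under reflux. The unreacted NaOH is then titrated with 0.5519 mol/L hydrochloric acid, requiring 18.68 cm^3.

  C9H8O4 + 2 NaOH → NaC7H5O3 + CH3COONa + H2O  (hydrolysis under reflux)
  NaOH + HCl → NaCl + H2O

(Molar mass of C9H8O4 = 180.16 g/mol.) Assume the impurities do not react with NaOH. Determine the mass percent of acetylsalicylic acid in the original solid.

n(NaOH) added = 0.04057 × 1.111 = 0.04507 mol
n(HCl) used in back-titration = 0.01868 × 0.5519 = 0.01031 mol
n(NaOH) left over = 0.01031 mol (1:1 ratio)
n(NaOH) consumed by analyte = 0.04507 − 0.01031 = 0.03476 mol
From the 1:2 ratio, n(C9H8O4) = 1/2 × 0.03476 = 0.01738 mol
mass of C9H8O4 = 0.01738 × 180.16 = 3.132 g
% C9H8O4 = 3.132 / 6.590 × 100 = 47.52 %

47.52 %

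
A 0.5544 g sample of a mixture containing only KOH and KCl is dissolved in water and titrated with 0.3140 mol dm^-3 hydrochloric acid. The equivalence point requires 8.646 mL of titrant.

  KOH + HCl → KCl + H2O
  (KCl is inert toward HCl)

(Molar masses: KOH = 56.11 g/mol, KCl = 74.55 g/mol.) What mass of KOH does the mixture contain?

0.1523 g

n(HCl) = 0.008646 × 0.3140 = 2.715 × 10^-3 mol
Let x = n(KOH), y = n(KCl).
Titrant: 1x = 2.715 × 10^-3;  mass: 56.11x + 74.55y = 0.5544
Solving, x = 2.715 × 10^-3 mol, y = 5.393 × 10^-3 mol
mass of KOH = 2.715 × 10^-3 × 56.11 = 0.1523 g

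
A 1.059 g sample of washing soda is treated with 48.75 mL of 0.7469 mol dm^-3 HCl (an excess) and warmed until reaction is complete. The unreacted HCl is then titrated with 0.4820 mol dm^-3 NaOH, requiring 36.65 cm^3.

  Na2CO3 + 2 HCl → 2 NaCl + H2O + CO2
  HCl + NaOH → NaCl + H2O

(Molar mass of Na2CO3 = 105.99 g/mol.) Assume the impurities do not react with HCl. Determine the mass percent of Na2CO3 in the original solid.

93.81 %

n(HCl) added = 0.04875 × 0.7469 = 0.03641 mol
n(NaOH) used in back-titration = 0.03665 × 0.4820 = 0.01767 mol
n(HCl) left over = 0.01767 mol (1:1 ratio)
n(HCl) consumed by analyte = 0.03641 − 0.01767 = 0.01875 mol
From the 1:2 ratio, n(Na2CO3) = 1/2 × 0.01875 = 9.373 × 10^-3 mol
mass of Na2CO3 = 9.373 × 10^-3 × 105.99 = 0.9934 g
% Na2CO3 = 0.9934 / 1.059 × 100 = 93.81 %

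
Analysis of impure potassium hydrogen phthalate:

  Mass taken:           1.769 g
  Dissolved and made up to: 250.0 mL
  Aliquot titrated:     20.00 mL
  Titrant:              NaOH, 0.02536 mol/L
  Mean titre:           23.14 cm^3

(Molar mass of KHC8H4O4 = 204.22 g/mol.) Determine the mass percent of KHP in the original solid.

KHC8H4O4 + NaOH → KNaC8H4O4 + H2O
n(NaOH) per titration = 0.02314 × 0.02536 = 5.868 × 10^-4 mol
n(KHC8H4O4) in each aliquot = 5.868 × 10^-4 mol (1:1 ratio)
n(KHC8H4O4) in the whole flask = 5.868 × 10^-4 × 250.0/20.00 = 7.335 × 10^-3 mol
mass of KHC8H4O4 = 7.335 × 10^-3 × 204.22 = 1.498 g
% KHC8H4O4 = 1.498 / 1.769 × 100 = 84.68 %

84.68 %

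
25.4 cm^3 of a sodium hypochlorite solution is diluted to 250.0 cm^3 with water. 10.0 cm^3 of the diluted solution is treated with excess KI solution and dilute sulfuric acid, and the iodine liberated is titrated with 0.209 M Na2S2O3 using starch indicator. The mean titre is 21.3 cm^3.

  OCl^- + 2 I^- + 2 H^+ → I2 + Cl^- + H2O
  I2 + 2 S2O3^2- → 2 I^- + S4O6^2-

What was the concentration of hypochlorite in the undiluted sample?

2.19 M

n(S2O3^2-) = 0.0213 × 0.209 = 4.45 × 10^-3 mol
n(I2) = n(S2O3^2-)/2 = 2.23 × 10^-3 mol
n(OCl^-) in the aliquot = 2.23 × 10^-3 mol (1:1 ratio)
[OCl^-]_dilute = 2.23 × 10^-3 / 0.0100 = 0.223 mol/L
[OCl^-]_original = 0.223 × 250.0/25.4 = 2.19 mol/L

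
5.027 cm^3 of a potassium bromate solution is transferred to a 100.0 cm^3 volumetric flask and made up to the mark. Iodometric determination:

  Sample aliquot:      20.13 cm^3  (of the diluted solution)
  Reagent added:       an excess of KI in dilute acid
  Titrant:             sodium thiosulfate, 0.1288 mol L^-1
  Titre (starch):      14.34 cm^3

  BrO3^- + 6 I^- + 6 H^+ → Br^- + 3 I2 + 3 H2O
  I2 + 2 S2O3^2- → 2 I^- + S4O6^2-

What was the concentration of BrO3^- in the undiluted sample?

0.3042 mol/L

n(S2O3^2-) = 0.01434 × 0.1288 = 1.847 × 10^-3 mol
n(I2) = n(S2O3^2-)/2 = 9.235 × 10^-4 mol
From the 1:3 ratio, n(BrO3^-) in the aliquot = 1/3 × 9.235 × 10^-4 = 3.078 × 10^-4 mol
[BrO3^-]_dilute = 3.078 × 10^-4 / 0.02013 = 0.01529 mol/L
[BrO3^-]_original = 0.01529 × 100.0/5.027 = 0.3042 mol/L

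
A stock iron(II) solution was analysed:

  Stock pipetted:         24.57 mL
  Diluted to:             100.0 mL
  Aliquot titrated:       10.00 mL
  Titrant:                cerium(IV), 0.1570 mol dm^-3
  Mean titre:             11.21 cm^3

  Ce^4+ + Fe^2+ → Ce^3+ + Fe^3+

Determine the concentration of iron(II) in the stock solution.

0.7163 mol/L

n(Ce4+) = 0.01121 × 0.1570 = 1.760 × 10^-3 mol
n(Fe2+) in the aliquot = 1.760 × 10^-3 mol (1:1 ratio)
[Fe2+]_dilute = 1.760 × 10^-3 / 0.01000 = 0.1760 mol/L
Dilution factor = 100.0 / 24.57 = 4.070
[Fe2+]_stock = 0.1760 × 4.070 = 0.7163 mol/L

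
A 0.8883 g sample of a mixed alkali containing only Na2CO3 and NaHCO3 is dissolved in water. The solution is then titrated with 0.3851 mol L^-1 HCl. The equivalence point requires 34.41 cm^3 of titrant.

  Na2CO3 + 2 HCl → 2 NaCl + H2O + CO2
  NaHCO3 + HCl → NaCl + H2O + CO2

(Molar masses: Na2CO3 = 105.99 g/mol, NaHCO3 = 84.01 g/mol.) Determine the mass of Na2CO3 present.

n(HCl) = 0.03441 × 0.3851 = 0.01325 mol
Let x = n(Na2CO3), y = n(NaHCO3).
Titrant: 2x + 1y = 0.01325;  mass: 105.99x + 84.01y = 0.8883
Solving, x = 3.626 × 10^-3 mol, y = 5.999 × 10^-3 mol
mass of Na2CO3 = 3.626 × 10^-3 × 105.99 = 0.3844 g

0.3844 g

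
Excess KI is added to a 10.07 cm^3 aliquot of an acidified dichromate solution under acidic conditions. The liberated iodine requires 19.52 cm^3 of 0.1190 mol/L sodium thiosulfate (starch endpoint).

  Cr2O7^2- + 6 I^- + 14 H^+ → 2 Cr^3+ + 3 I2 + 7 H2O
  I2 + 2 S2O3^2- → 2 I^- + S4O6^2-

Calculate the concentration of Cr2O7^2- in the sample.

n(S2O3^2-) = 0.01952 × 0.1190 = 2.323 × 10^-3 mol
n(I2) = n(S2O3^2-)/2 = 1.161 × 10^-3 mol
From the 1:3 ratio, n(Cr2O7^2-) in the aliquot = 1/3 × 1.161 × 10^-3 = 3.871 × 10^-4 mol
[Cr2O7^2-] = 3.871 × 10^-4 / 0.01007 = 0.03845 mol/L

0.03845 mol/L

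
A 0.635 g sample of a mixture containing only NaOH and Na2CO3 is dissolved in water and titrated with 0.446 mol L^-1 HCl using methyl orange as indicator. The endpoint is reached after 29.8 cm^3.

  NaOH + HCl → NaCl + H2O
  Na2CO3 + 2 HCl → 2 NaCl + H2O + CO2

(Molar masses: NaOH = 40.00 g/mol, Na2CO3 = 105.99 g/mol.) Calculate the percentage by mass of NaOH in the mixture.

33.6 %

n(HCl) = 0.0298 × 0.446 = 0.0133 mol
Let x = n(NaOH), y = n(Na2CO3).
Titrant: 1x + 2y = 0.0133;  mass: 40.00x + 105.99y = 0.635
Solving, x = 5.34 × 10^-3 mol, y = 3.98 × 10^-3 mol
mass of NaOH = 5.34 × 10^-3 × 40.00 = 0.213 g
% NaOH = 0.213 / 0.635 × 100 = 33.6 %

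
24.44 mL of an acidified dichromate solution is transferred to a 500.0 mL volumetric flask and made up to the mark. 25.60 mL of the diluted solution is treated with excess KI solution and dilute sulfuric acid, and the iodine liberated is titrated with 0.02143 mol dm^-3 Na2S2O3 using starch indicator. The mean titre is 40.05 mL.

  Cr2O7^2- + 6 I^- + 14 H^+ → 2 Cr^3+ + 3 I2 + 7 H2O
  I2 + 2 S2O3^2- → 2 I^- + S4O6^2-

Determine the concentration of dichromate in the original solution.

0.1143 mol/L

n(S2O3^2-) = 0.04005 × 0.02143 = 8.583 × 10^-4 mol
n(I2) = n(S2O3^2-)/2 = 4.291 × 10^-4 mol
From the 1:3 ratio, n(Cr2O7^2-) in the aliquot = 1/3 × 4.291 × 10^-4 = 1.430 × 10^-4 mol
[Cr2O7^2-]_dilute = 1.430 × 10^-4 / 0.02560 = 0.005588 mol/L
[Cr2O7^2-]_original = 0.005588 × 500.0/24.44 = 0.1143 mol/L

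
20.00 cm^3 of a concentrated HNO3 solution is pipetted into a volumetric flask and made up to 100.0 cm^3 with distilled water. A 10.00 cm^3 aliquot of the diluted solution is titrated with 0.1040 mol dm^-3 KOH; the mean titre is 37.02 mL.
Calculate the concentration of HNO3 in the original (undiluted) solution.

1.925 mol/L

HNO3 + KOH → KNO3 + H2O
n(KOH) = 0.03702 × 0.1040 = 3.850 × 10^-3 mol
n(HNO3) in the aliquot = 3.850 × 10^-3 mol (1:1 ratio)
[HNO3]_dilute = 3.850 × 10^-3 / 0.01000 = 0.3850 mol/L
Dilution factor = 100.0 / 20.00 = 5.000
[HNO3]_stock = 0.3850 × 5.000 = 1.925 mol/L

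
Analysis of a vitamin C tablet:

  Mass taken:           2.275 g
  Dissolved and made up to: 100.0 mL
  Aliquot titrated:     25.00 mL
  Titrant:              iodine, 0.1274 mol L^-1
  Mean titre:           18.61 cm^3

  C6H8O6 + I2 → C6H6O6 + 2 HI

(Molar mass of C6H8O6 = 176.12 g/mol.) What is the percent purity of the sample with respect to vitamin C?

73.42 %

n(I2) per titration = 0.01861 × 0.1274 = 2.371 × 10^-3 mol
n(C6H8O6) in each aliquot = 2.371 × 10^-3 mol (1:1 ratio)
n(C6H8O6) in the whole flask = 2.371 × 10^-3 × 100.0/25.00 = 9.484 × 10^-3 mol
mass of C6H8O6 = 9.484 × 10^-3 × 176.12 = 1.670 g
% C6H8O6 = 1.670 / 2.275 × 100 = 73.42 %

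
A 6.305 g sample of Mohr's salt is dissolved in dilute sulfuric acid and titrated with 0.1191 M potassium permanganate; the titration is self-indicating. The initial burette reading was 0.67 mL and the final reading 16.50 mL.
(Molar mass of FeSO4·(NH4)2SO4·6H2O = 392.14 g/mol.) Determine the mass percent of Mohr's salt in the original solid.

MnO4^- + 5 Fe^2+ + 8 H^+ → Mn^2+ + 5 Fe^3+ + 4 H2O
n(KMnO4) = 0.01583 L × 0.1191 mol/L = 1.885 × 10^-3 mol
From the 5:1 ratio, n(FeSO4·(NH4)2SO4·6H2O) = 5/1 × 1.885 × 10^-3 = 9.427 × 10^-3 mol
mass of FeSO4·(NH4)2SO4·6H2O = 9.427 × 10^-3 × 392.14 g/mol = 3.697 g
% FeSO4·(NH4)2SO4·6H2O = 3.697 / 6.305 × 100 = 58.63 %

58.63 %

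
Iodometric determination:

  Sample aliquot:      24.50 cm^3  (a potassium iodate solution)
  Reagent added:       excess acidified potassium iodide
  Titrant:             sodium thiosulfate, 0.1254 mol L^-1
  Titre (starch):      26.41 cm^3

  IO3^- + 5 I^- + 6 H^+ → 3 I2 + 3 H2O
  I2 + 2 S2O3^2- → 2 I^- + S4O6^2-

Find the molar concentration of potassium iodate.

0.02253 mol/L

n(S2O3^2-) = 0.02641 × 0.1254 = 3.312 × 10^-3 mol
n(I2) = n(S2O3^2-)/2 = 1.656 × 10^-3 mol
From the 1:3 ratio, n(IO3^-) in the aliquot = 1/3 × 1.656 × 10^-3 = 5.520 × 10^-4 mol
[IO3^-] = 5.520 × 10^-4 / 0.02450 = 0.02253 mol/L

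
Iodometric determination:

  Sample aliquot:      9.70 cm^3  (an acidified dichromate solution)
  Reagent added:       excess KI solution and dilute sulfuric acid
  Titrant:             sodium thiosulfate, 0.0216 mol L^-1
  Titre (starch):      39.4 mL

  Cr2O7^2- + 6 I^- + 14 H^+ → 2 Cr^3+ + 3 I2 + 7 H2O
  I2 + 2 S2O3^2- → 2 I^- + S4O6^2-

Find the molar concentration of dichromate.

n(S2O3^2-) = 0.0394 × 0.0216 = 8.51 × 10^-4 mol
n(I2) = n(S2O3^2-)/2 = 4.26 × 10^-4 mol
From the 1:3 ratio, n(Cr2O7^2-) in the aliquot = 1/3 × 4.26 × 10^-4 = 1.42 × 10^-4 mol
[Cr2O7^2-] = 1.42 × 10^-4 / 0.00970 = 0.0146 mol/L

0.0146 mol/L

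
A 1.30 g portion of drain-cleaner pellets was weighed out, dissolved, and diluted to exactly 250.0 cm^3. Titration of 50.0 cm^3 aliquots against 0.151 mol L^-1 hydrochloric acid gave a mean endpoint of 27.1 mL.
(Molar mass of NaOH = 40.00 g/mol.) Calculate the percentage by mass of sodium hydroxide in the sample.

NaOH + HCl → NaCl + H2O
n(HCl) per titration = 0.0271 × 0.151 = 4.09 × 10^-3 mol
n(NaOH) in each aliquot = 4.09 × 10^-3 mol (1:1 ratio)
n(NaOH) in the whole flask = 4.09 × 10^-3 × 250.0/50.0 = 0.0205 mol
mass of NaOH = 0.0205 × 40.00 = 0.818 g
% NaOH = 0.818 / 1.30 × 100 = 63.0 %

63.0 %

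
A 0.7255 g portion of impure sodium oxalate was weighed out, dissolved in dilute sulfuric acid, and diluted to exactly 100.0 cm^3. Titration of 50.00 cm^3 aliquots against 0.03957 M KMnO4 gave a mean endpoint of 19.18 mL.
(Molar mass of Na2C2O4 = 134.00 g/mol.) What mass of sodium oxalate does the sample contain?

2 MnO4^- + 5 C2O4^2- + 16 H^+ → 2 Mn^2+ + 10 CO2 + 8 H2O
n(KMnO4) per titration = 0.01918 × 0.03957 = 7.590 × 10^-4 mol
From the 5:2 ratio, n(Na2C2O4) in each aliquot = 5/2 × 7.590 × 10^-4 = 1.897 × 10^-3 mol
n(Na2C2O4) in the whole flask = 1.897 × 10^-3 × 100.0/50.00 = 3.795 × 10^-3 mol
mass of Na2C2O4 = 3.795 × 10^-3 × 134.00 = 0.5085 g

0.5085 g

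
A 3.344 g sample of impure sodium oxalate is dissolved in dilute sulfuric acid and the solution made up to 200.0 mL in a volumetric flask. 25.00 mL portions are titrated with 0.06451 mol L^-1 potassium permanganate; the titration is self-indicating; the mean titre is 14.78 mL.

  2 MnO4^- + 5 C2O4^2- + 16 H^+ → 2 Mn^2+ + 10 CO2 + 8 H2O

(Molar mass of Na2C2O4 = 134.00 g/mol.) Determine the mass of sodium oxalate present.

n(KMnO4) per titration = 0.01478 × 0.06451 = 9.535 × 10^-4 mol
From the 5:2 ratio, n(Na2C2O4) in each aliquot = 5/2 × 9.535 × 10^-4 = 2.384 × 10^-3 mol
n(Na2C2O4) in the whole flask = 2.384 × 10^-3 × 200.0/25.00 = 0.01907 mol
mass of Na2C2O4 = 0.01907 × 134.00 = 2.555 g

2.555 g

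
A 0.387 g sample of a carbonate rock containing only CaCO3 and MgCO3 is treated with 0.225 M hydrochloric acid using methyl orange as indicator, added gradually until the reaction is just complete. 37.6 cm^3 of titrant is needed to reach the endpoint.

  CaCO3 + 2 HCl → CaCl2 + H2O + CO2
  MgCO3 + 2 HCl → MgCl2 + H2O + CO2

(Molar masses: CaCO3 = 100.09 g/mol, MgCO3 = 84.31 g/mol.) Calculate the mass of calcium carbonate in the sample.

n(HCl) = 0.0376 × 0.225 = 8.46 × 10^-3 mol
Let x = n(CaCO3), y = n(MgCO3).
Titrant: 2x + 2y = 8.46 × 10^-3;  mass: 100.09x + 84.31y = 0.387
Solving, x = 1.92 × 10^-3 mol, y = 2.31 × 10^-3 mol
mass of CaCO3 = 1.92 × 10^-3 × 100.09 = 0.193 g

0.193 g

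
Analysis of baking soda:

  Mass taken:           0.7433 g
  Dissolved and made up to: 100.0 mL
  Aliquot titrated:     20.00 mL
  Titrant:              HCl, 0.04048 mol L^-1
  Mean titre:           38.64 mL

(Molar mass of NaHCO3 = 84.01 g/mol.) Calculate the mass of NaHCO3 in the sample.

NaHCO3 + HCl → NaCl + H2O + CO2
n(HCl) per titration = 0.03864 × 0.04048 = 1.564 × 10^-3 mol
n(NaHCO3) in each aliquot = 1.564 × 10^-3 mol (1:1 ratio)
n(NaHCO3) in the whole flask = 1.564 × 10^-3 × 100.0/20.00 = 7.821 × 10^-3 mol
mass of NaHCO3 = 7.821 × 10^-3 × 84.01 = 0.6570 g

0.6570 g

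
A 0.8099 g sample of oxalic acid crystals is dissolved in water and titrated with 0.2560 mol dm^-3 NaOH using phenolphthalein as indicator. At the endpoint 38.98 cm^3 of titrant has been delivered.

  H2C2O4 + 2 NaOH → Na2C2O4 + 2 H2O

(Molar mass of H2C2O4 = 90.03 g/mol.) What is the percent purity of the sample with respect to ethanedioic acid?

n(NaOH) = 0.03898 L × 0.2560 mol/L = 9.979 × 10^-3 mol
From the 1:2 ratio, n(H2C2O4) = 1/2 × 9.979 × 10^-3 = 4.989 × 10^-3 mol
mass of H2C2O4 = 4.989 × 10^-3 × 90.03 g/mol = 0.4492 g
% H2C2O4 = 0.4492 / 0.8099 × 100 = 55.46 %

55.46 %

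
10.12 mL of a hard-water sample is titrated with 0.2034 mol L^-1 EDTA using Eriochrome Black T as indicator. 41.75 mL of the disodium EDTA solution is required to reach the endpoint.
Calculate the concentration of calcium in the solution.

0.8391 mol/L

Ca^2+ + EDTA^4- → [Ca(EDTA)]^2-
n(EDTA) = 0.04175 L × 0.2034 mol/L = 8.492 × 10^-3 mol
n(Ca2+) = 8.492 × 10^-3 mol (1:1 mole ratio)
[Ca2+] = 8.492 × 10^-3 mol / 0.01012 L = 0.8391 mol/L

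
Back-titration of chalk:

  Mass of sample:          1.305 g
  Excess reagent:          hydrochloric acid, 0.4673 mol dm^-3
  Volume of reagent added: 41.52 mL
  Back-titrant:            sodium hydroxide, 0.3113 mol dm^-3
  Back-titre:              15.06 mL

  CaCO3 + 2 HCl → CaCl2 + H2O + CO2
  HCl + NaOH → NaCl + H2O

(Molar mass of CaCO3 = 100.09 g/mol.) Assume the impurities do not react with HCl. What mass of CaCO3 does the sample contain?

0.7364 g

n(HCl) added = 0.04152 × 0.4673 = 0.01940 mol
n(NaOH) used in back-titration = 0.01506 × 0.3113 = 4.688 × 10^-3 mol
n(HCl) left over = 4.688 × 10^-3 mol (1:1 ratio)
n(HCl) consumed by analyte = 0.01940 − 4.688 × 10^-3 = 0.01471 mol
From the 1:2 ratio, n(CaCO3) = 1/2 × 0.01471 = 7.357 × 10^-3 mol
mass of CaCO3 = 7.357 × 10^-3 × 100.09 = 0.7364 g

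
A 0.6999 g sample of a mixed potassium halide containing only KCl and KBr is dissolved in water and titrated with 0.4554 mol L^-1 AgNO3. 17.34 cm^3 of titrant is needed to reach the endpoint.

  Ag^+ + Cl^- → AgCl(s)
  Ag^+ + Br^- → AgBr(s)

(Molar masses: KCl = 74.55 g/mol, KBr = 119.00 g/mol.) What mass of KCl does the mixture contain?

0.4022 g

n(AgNO3) = 0.01734 × 0.4554 = 7.897 × 10^-3 mol
Let x = n(KCl), y = n(KBr).
Titrant: 1x + 1y = 7.897 × 10^-3;  mass: 74.55x + 119.00y = 0.6999
Solving, x = 5.395 × 10^-3 mol, y = 2.502 × 10^-3 mol
mass of KCl = 5.395 × 10^-3 × 74.55 = 0.4022 g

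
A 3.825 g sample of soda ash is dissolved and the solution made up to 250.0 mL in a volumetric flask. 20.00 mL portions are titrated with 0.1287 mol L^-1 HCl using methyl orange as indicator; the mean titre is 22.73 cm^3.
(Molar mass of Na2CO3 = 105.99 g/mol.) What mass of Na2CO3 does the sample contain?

1.938 g

Na2CO3 + 2 HCl → 2 NaCl + H2O + CO2
n(HCl) per titration = 0.02273 × 0.1287 = 2.925 × 10^-3 mol
From the 1:2 ratio, n(Na2CO3) in each aliquot = 1/2 × 2.925 × 10^-3 = 1.463 × 10^-3 mol
n(Na2CO3) in the whole flask = 1.463 × 10^-3 × 250.0/20.00 = 0.01828 mol
mass of Na2CO3 = 0.01828 × 105.99 = 1.938 g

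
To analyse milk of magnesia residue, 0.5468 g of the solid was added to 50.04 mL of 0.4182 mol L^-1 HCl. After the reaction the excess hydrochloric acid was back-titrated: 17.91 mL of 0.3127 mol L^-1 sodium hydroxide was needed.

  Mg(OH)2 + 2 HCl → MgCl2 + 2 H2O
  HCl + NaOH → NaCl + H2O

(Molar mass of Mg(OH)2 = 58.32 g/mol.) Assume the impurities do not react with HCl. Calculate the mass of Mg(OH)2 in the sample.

n(HCl) added = 0.05004 × 0.4182 = 0.02093 mol
n(NaOH) used in back-titration = 0.01791 × 0.3127 = 5.600 × 10^-3 mol
n(HCl) left over = 5.600 × 10^-3 mol (1:1 ratio)
n(HCl) consumed by analyte = 0.02093 − 5.600 × 10^-3 = 0.01533 mol
From the 1:2 ratio, n(Mg(OH)2) = 1/2 × 0.01533 = 7.663 × 10^-3 mol
mass of Mg(OH)2 = 7.663 × 10^-3 × 58.32 = 0.4469 g

0.4469 g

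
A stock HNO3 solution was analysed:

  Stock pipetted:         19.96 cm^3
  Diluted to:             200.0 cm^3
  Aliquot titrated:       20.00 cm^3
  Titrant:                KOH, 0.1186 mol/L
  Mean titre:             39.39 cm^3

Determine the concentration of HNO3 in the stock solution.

HNO3 + KOH → KNO3 + H2O
n(KOH) = 0.03939 × 0.1186 = 4.672 × 10^-3 mol
n(HNO3) in the aliquot = 4.672 × 10^-3 mol (1:1 ratio)
[HNO3]_dilute = 4.672 × 10^-3 / 0.02000 = 0.2336 mol/L
Dilution factor = 200.0 / 19.96 = 10.02
[HNO3]_stock = 0.2336 × 10.02 = 2.341 mol/L

2.341 mol/L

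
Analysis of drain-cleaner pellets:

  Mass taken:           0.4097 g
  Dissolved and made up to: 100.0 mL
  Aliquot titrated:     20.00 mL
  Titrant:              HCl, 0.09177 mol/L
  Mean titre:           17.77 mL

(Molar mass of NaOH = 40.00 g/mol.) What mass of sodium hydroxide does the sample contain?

0.3262 g

NaOH + HCl → NaCl + H2O
n(HCl) per titration = 0.01777 × 0.09177 = 1.631 × 10^-3 mol
n(NaOH) in each aliquot = 1.631 × 10^-3 mol (1:1 ratio)
n(NaOH) in the whole flask = 1.631 × 10^-3 × 100.0/20.00 = 8.154 × 10^-3 mol
mass of NaOH = 8.154 × 10^-3 × 40.00 = 0.3262 g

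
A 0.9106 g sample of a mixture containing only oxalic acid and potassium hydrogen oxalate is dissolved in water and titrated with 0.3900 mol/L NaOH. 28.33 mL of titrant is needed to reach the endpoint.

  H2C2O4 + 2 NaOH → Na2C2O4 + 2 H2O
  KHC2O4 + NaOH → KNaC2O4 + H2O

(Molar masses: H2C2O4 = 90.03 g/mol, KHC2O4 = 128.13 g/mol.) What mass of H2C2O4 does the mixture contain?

0.2735 g

n(NaOH) = 0.02833 × 0.3900 = 0.01105 mol
Let x = n(H2C2O4), y = n(KHC2O4).
Titrant: 2x + 1y = 0.01105;  mass: 90.03x + 128.13y = 0.9106
Solving, x = 3.038 × 10^-3 mol, y = 4.972 × 10^-3 mol
mass of H2C2O4 = 3.038 × 10^-3 × 90.03 = 0.2735 g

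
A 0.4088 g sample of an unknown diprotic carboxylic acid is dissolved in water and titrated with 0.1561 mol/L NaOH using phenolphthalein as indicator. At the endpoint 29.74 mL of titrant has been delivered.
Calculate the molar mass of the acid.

176.1 g/mol

n(NaOH) = 0.02974 L × 0.1561 mol/L = 4.642 × 10^-3 mol
From the 1:2 ratio, n(H2A) = 1/2 × 4.642 × 10^-3 = 2.321 × 10^-3 mol
M = m / n = 0.4088 g / 2.321 × 10^-3 mol = 176.1 g/mol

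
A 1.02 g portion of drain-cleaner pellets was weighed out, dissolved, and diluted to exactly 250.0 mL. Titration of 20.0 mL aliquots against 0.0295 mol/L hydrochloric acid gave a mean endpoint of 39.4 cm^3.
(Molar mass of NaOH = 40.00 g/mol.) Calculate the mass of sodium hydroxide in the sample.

NaOH + HCl → NaCl + H2O
n(HCl) per titration = 0.0394 × 0.0295 = 1.16 × 10^-3 mol
n(NaOH) in each aliquot = 1.16 × 10^-3 mol (1:1 ratio)
n(NaOH) in the whole flask = 1.16 × 10^-3 × 250.0/20.0 = 0.0145 mol
mass of NaOH = 0.0145 × 40.00 = 0.581 g

0.581 g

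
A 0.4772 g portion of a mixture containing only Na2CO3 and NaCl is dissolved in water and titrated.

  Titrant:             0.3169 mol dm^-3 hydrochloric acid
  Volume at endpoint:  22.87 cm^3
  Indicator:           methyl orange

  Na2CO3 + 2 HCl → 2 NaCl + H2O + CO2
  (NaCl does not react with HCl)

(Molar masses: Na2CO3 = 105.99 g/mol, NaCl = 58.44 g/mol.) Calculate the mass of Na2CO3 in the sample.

n(HCl) = 0.02287 × 0.3169 = 7.248 × 10^-3 mol
Let x = n(Na2CO3), y = n(NaCl).
Titrant: 2x = 7.248 × 10^-3;  mass: 105.99x + 58.44y = 0.4772
Solving, x = 3.624 × 10^-3 mol, y = 1.593 × 10^-3 mol
mass of Na2CO3 = 3.624 × 10^-3 × 105.99 = 0.3841 g

0.3841 g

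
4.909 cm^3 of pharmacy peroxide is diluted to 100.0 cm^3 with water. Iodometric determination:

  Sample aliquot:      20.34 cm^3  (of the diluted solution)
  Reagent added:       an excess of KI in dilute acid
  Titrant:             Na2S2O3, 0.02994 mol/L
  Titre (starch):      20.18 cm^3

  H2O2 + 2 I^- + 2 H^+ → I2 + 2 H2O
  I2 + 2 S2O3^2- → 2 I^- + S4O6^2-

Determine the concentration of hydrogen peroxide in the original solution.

n(S2O3^2-) = 0.02018 × 0.02994 = 6.042 × 10^-4 mol
n(I2) = n(S2O3^2-)/2 = 3.021 × 10^-4 mol
n(H2O2) in the aliquot = 3.021 × 10^-4 mol (1:1 ratio)
[H2O2]_dilute = 3.021 × 10^-4 / 0.02034 = 0.01485 mol/L
[H2O2]_original = 0.01485 × 100.0/4.909 = 0.3026 mol/L

0.3026 mol/L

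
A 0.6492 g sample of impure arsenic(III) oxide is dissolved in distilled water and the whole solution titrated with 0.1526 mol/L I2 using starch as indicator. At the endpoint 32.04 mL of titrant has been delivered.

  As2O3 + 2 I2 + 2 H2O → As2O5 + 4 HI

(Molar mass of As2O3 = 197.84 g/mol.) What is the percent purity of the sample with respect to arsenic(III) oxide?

n(I2) = 0.03204 L × 0.1526 mol/L = 4.889 × 10^-3 mol
From the 1:2 ratio, n(As2O3) = 1/2 × 4.889 × 10^-3 = 2.445 × 10^-3 mol
mass of As2O3 = 2.445 × 10^-3 × 197.84 g/mol = 0.4836 g
% As2O3 = 0.4836 / 0.6492 × 100 = 74.50 %

74.50 %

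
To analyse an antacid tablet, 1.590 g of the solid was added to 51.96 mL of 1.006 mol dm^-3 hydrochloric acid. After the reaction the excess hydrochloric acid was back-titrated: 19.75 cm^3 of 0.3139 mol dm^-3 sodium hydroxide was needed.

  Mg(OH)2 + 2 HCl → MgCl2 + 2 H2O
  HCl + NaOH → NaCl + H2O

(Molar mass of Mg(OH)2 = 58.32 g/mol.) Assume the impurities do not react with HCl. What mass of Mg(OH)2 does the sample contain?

n(HCl) added = 0.05196 × 1.006 = 0.05227 mol
n(NaOH) used in back-titration = 0.01975 × 0.3139 = 6.200 × 10^-3 mol
n(HCl) left over = 6.200 × 10^-3 mol (1:1 ratio)
n(HCl) consumed by analyte = 0.05227 − 6.200 × 10^-3 = 0.04607 mol
From the 1:2 ratio, n(Mg(OH)2) = 1/2 × 0.04607 = 0.02304 mol
mass of Mg(OH)2 = 0.02304 × 58.32 = 1.343 g

1.343 g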